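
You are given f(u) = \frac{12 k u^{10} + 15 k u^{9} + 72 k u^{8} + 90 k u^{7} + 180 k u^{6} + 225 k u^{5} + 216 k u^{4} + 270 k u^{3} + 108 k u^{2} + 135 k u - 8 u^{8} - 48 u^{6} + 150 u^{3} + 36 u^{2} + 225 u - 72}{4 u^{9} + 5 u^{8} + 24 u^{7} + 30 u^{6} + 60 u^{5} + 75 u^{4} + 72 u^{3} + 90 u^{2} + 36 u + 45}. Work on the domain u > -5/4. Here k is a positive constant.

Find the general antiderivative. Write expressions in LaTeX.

F(u) = \frac{3 k u^{6} + 9 k u^{4} + 9 k u^{2} - 4 u^{4} \log{\left(2 u + \frac{5}{2} \right)} - 12 u^{2} \log{\left(2 u + \frac{5}{2} \right)} - 12 \log{\left(2 u + \frac{5}{2} \right)} - 15}{2 \left(u^{4} + 3 u^{2} + 3\right)} + C

Recover f(u) by differentiating a candidate F(u); any mismatch rules it out.
Check: d/du[\frac{3 k u^{6} + 9 k u^{4} + 9 k u^{2} - 4 u^{4} \log{\left(2 u + \frac{5}{2} \right)} - 12 u^{2} \log{\left(2 u + \frac{5}{2} \right)} - 12 \log{\left(2 u + \frac{5}{2} \right)} - 15}{2 \left(u^{4} + 3 u^{2} + 3\right)}] = \frac{12 k u^{10} + 15 k u^{9} + 72 k u^{8} + 90 k u^{7} + 180 k u^{6} + 225 k u^{5} + 216 k u^{4} + 270 k u^{3} + 108 k u^{2} + 135 k u - 8 u^{8} - 48 u^{6} + 150 u^{3} + 36 u^{2} + 225 u - 72}{4 u^{9} + 5 u^{8} + 24 u^{7} + 30 u^{6} + 60 u^{5} + 75 u^{4} + 72 u^{3} + 90 u^{2} + 36 u + 45} = f(u).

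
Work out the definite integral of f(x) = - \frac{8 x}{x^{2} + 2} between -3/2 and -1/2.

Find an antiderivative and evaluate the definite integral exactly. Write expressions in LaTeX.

The substitution u = 2 x^{2} + 4 works: f is exactly (dF/du)*(du/dx) for that inner function.
F(x) = - 4 \log{\left(x^{2} + 2 \right)} is an antiderivative of f.
Check: d/dx[- 4 \log{\left(x^{2} + 2 \right)}] = - \frac{8 x}{x^{2} + 2} = f(x).
F(-1/2) = - 4 \log{\left(\frac{9}{4} \right)}; F(-3/2) = - 4 \log{\left(\frac{17}{4} \right)}.
Integral = F(-1/2) - F(-3/2) = - 4 \log{\left(\frac{9}{2} \right)} + 4 \log{\left(\frac{17}{2} \right)}.

Antiderivative: F(x) = - 4 \log{\left(x^{2} + 2 \right)}; value = - 4 \log{\left(\frac{9}{2} \right)} + 4 \log{\left(\frac{17}{2} \right)}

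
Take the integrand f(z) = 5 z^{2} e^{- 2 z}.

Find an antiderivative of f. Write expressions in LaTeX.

An antiderivative is F(z) = \frac{5 \left(- 2 z^{2} - 2 z - 1\right) e^{- 2 z}}{4}.

Recognize the product-rule pattern: f = u'v + uv' with u = - \frac{5 z^{2}}{2} - \frac{5 z}{2} - \frac{5}{4}, v = e^{- 2 z}, so integration by parts undoes it.
Check: d/dz[\frac{5 \left(- 2 z^{2} - 2 z - 1\right) e^{- 2 z}}{4}] = 5 z^{2} e^{- 2 z} = f(z).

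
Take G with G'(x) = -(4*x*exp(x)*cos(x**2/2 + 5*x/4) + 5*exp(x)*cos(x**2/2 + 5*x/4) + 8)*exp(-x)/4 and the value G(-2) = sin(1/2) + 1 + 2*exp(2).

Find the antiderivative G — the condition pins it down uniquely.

G(x) = -sin(x**2/2 + 5*x/4) + 1 + 2*exp(-x)

Recover the given G'(x) by differentiating a candidate G(x); any mismatch rules it out.
A general antiderivative is -sin(x**2/2 + 5*x/4) + 2*exp(-x) + C.
The condition gives C = sin(1/2) + 1 + 2*exp(2) - (sin(1/2) + 2*exp(2)) = 1.
So G(x) = -sin(x**2/2 + 5*x/4) + 1 + 2*exp(-x).
Check: d/dx[-sin(x**2/2 + 5*x/4) + 1 + 2*exp(-x)] = (-4*x*exp(x)*cos(x**2/2 + 5*x/4) - 5*exp(x)*cos(x**2/2 + 5*x/4) - 8)*exp(-x)/4, which equals G'(x).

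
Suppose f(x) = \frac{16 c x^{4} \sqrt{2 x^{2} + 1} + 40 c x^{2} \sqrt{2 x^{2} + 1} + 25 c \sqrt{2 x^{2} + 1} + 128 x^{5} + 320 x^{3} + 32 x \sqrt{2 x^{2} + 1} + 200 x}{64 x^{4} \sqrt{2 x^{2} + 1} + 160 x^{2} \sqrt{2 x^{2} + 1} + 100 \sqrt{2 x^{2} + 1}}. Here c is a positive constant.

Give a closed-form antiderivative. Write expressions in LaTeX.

For F(x) to be correct the identity F'(x) - f(x) = 0 must hold.
Check: d/dx[\frac{4 c x^{3} + 5 c x + 16 x^{2} \sqrt{2 x^{2} + 1} + 20 \sqrt{2 x^{2} + 1} - 4}{4 \left(4 x^{2} + 5\right)}] = \frac{16 c x^{4} \sqrt{2 x^{2} + 1} + 40 c x^{2} \sqrt{2 x^{2} + 1} + 25 c \sqrt{2 x^{2} + 1} + 128 x^{5} + 320 x^{3} + 32 x \sqrt{2 x^{2} + 1} + 200 x}{64 x^{4} \sqrt{2 x^{2} + 1} + 160 x^{2} \sqrt{2 x^{2} + 1} + 100 \sqrt{2 x^{2} + 1}} = f(x).

An antiderivative is F(x) = \frac{4 c x^{3} + 5 c x + 16 x^{2} \sqrt{2 x^{2} + 1} + 20 \sqrt{2 x^{2} + 1} - 4}{4 \left(4 x^{2} + 5\right)}.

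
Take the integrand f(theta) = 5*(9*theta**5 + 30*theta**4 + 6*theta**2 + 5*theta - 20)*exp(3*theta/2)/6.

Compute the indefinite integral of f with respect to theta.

f has the shape u'v + uv' for u = 5*theta**5 + 10*theta**2/3 - 5*theta/3 - 10 and v = exp(3*theta/2) — it is the derivative of the product u*v.
Check: d/dtheta[5*theta**5*exp(3*theta/2) + 10*theta**2*exp(3*theta/2)/3 - 5*theta*exp(3*theta/2)/3 - 10*exp(3*theta/2)] = 15*theta**5*exp(3*theta/2)/2 + 25*theta**4*exp(3*theta/2) + 5*theta**2*exp(3*theta/2) + 25*theta*exp(3*theta/2)/6 - 50*exp(3*theta/2)/3, which equals f(theta).

F(theta) = 5*theta**5*exp(3*theta/2) + 10*theta**2*exp(3*theta/2)/3 - 5*theta*exp(3*theta/2)/3 - 10*exp(3*theta/2) + C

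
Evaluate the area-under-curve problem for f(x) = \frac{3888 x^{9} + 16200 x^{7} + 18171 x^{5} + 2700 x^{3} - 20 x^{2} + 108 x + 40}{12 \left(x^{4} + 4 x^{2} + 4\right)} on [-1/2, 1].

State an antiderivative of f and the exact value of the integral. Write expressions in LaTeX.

An antiderivative F(x) passes only if d/dx[F] lands on f(x) exactly.
F(x) = \frac{160 x + 3 \left(x^{2} + 2\right) \left(12 x^{2} + 1\right)^{3}}{96 \left(x^{2} + 2\right)} is an antiderivative of f.
Check: d/dx[\frac{160 x + 3 \left(x^{2} + 2\right) \left(12 x^{2} + 1\right)^{3}}{96 \left(x^{2} + 2\right)}] = \frac{3888 x^{9} + 16200 x^{7} + 18171 x^{5} + 2700 x^{3} - 20 x^{2} + 108 x + 40}{12 x^{4} + 48 x^{2} + 48}, which equals f(x).
F(1) = \frac{19933}{288}; F(-1/2) = \frac{44}{27}.
Integral = F(1) - F(-1/2) = \frac{58391}{864}.

Antiderivative: F(x) = \frac{160 x + 3 \left(x^{2} + 2\right) \left(12 x^{2} + 1\right)^{3}}{96 \left(x^{2} + 2\right)}; value = \frac{58391}{864}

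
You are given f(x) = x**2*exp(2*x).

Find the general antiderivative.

F(x) = x**2*exp(2*x)/2 - x*exp(2*x)/2 + exp(2*x)/4 + C

Recognize the product-rule pattern: f = u'v + uv' with u = x**2/2 - x/2 + 1/4, v = exp(2*x), so integration by parts undoes it.
Check: d/dx[x**2*exp(2*x)/2 - x*exp(2*x)/2 + exp(2*x)/4] = x**2*exp(2*x) = f(x).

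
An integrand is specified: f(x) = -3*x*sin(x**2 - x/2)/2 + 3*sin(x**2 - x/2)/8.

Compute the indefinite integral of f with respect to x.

The substitution u = x**2 - x/2 works: f is exactly (dF/du)*(du/dx) for that inner function.
Check: d/dx[3*cos(x**2 - x/2)/4] = -3*x*sin(x**2 - x/2)/2 + 3*sin(x**2 - x/2)/8 = f(x).

F(x) = 3*cos(x**2 - x/2)/4 + C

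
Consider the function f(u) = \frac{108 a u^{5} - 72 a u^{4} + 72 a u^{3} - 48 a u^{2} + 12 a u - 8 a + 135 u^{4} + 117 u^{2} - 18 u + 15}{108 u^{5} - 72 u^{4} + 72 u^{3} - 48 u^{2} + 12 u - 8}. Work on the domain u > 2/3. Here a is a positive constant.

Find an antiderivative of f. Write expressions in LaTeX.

An antiderivative is F(u) = \frac{8 a u \left(3 u^{2} + 1\right) + 10 \left(3 u^{2} + 1\right) \log{\left(\frac{3 u}{2} - 1 \right)} - 3}{8 \left(3 u^{2} + 1\right)}.

For F(u) to be correct the identity F'(u) - f(u) = 0 must hold.
Check: d/du[\frac{8 a u \left(3 u^{2} + 1\right) + 10 \left(3 u^{2} + 1\right) \log{\left(\frac{3 u}{2} - 1 \right)} - 3}{8 \left(3 u^{2} + 1\right)}] = \frac{108 a u^{5} - 72 a u^{4} + 72 a u^{3} - 48 a u^{2} + 12 a u - 8 a + 135 u^{4} + 117 u^{2} - 18 u + 15}{108 u^{5} - 72 u^{4} + 72 u^{3} - 48 u^{2} + 12 u - 8} = f(u).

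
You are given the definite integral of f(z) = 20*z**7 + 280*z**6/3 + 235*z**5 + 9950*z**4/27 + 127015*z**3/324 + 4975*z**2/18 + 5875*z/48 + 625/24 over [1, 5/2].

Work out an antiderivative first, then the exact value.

Antiderivative: F(z) = 5*(12*z**2 + 16*z + 15)**4/41472; value = 470318665/13824

The substitution u = z**2 + 4*z/3 + 5/4 works: f is exactly (dF/du)*(du/dz) for that inner function.
F(z) = 5*(12*z**2 + 16*z + 15)**4/41472 is an antiderivative of f.
Check: d/dz[5*(12*z**2 + 16*z + 15)**4/41472] = 20*z**7 + 280*z**6/3 + 235*z**5 + 9950*z**4/27 + 127015*z**3/324 + 4975*z**2/18 + 5875*z/48 + 625/24 = f(z).
F(5/2) = 89253125/2592; F(1) = 17094005/41472.
Integral = F(5/2) - F(1) = 470318665/13824.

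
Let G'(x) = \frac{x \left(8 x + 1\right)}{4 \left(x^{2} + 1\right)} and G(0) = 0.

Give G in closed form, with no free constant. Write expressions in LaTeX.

G(x) = 2 x + \frac{\log{\left(x^{2} + 1 \right)}}{8} - 2 \operatorname{atan}{\left(x \right)}

A first test for any G(x): its x-derivative must equal the given G'(x).
A general antiderivative is 2 x + \frac{\log{\left(x^{2} + 1 \right)}}{8} - 2 \operatorname{atan}{\left(x \right)} + C.
The condition gives C = 0 - (0) = 0.
So G(x) = 2 x + \frac{\log{\left(x^{2} + 1 \right)}}{8} - 2 \operatorname{atan}{\left(x \right)}.
Check: d/dx[2 x + \frac{\log{\left(x^{2} + 1 \right)}}{8} - 2 \operatorname{atan}{\left(x \right)}] = \frac{8 x^{2} + x}{4 x^{2} + 4}, which equals G'(x).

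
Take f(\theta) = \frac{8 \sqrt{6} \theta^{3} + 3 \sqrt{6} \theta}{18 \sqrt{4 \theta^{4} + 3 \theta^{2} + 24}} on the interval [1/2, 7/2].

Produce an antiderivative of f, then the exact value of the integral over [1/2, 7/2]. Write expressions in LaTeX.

Antiderivative: F(\theta) = \frac{\sqrt{6} \sqrt{4 \theta^{4} + 3 \theta^{2} + 24}}{18}; value = - \frac{5 \sqrt{6}}{18} + \frac{\sqrt{3966}}{18}

The substitution u = \frac{2 \theta^{4}}{3} + \frac{\theta^{2}}{2} + 4 works: f is exactly (dF/du)*(du/d\theta) for that inner function.
F(\theta) = \frac{\sqrt{6} \sqrt{4 \theta^{4} + 3 \theta^{2} + 24}}{18} is an antiderivative of f.
Check: d/d\theta[\frac{\sqrt{6} \sqrt{4 \theta^{4} + 3 \theta^{2} + 24}}{18}] = \frac{8 \sqrt{6} \theta^{3} + 3 \sqrt{6} \theta}{18 \sqrt{4 \theta^{4} + 3 \theta^{2} + 24}} = f(\theta).
F(7/2) = \frac{\sqrt{3966}}{18}; F(1/2) = \frac{5 \sqrt{6}}{18}.
Integral = F(7/2) - F(1/2) = - \frac{5 \sqrt{6}}{18} + \frac{\sqrt{3966}}{18}.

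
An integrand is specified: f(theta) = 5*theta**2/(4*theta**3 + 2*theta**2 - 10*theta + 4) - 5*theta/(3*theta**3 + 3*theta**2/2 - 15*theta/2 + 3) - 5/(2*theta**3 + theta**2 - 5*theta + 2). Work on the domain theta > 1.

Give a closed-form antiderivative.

An antiderivative is F(theta) = -35*log(theta - 1)/18 + 29*log(theta - 1/2)/12 + 7*log(theta + 2)/9.

The denominator factors as 6*(theta - 1)*(theta + 2)*(2*theta - 1); partial fractions split f into directly integrable pieces: 29/(6*(2*theta - 1)) + 7/(9*(theta + 2)) - 35/(18*(theta - 1)).
Check: d/dtheta[-35*log(theta - 1)/18 + 29*log(theta - 1/2)/12 + 7*log(theta + 2)/9] = (15*theta**2 - 20*theta - 30)/(12*theta**3 + 6*theta**2 - 30*theta + 12), which equals f(theta).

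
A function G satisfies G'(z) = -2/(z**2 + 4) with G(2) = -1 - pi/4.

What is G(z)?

G(z) = -atan(z/2) - 1

Any candidate G(z) must reproduce the stated G'(z) exactly.
A general antiderivative is -atan(z/2) + C.
The condition gives C = -1 - pi/4 - (-pi/4) = -1.
So G(z) = -atan(z/2) - 1.
Check: d/dz[-atan(z/2) - 1] = -2/(z**2 + 4) = G'(z).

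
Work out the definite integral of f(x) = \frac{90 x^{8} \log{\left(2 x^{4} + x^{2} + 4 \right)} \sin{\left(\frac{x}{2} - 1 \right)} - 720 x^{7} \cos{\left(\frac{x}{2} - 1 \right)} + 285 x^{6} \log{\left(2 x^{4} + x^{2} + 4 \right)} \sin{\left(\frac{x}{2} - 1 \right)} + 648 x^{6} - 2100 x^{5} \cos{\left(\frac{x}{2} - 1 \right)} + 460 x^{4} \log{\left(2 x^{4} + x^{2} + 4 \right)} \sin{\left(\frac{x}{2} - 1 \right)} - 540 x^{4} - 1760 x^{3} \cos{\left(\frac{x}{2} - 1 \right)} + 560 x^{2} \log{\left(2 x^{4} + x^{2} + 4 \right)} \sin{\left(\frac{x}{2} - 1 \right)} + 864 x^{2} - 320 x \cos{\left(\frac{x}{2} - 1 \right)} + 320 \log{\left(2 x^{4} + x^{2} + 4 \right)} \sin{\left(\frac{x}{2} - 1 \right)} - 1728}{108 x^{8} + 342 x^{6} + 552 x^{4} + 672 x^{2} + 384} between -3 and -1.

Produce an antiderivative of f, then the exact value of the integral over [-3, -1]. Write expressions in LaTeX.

Differentiate the proposed F(x) back; it has to land on f(x) exactly.
F(x) = \frac{- 15 x^{2} \log{\left(2 x^{4} + x^{2} + 4 \right)} \cos{\left(\frac{x}{2} - 1 \right)} - 54 x - 20 \log{\left(2 x^{4} + x^{2} + 4 \right)} \cos{\left(\frac{x}{2} - 1 \right)}}{9 x^{2} + 12} is an antiderivative of f.
Check: d/dx[\frac{- 15 x^{2} \log{\left(2 x^{4} + x^{2} + 4 \right)} \cos{\left(\frac{x}{2} - 1 \right)} - 54 x - 20 \log{\left(2 x^{4} + x^{2} + 4 \right)} \cos{\left(\frac{x}{2} - 1 \right)}}{9 x^{2} + 12}] = \frac{90 x^{8} \log{\left(2 x^{4} + x^{2} + 4 \right)} \sin{\left(\frac{x}{2} - 1 \right)} - 720 x^{7} \cos{\left(\frac{x}{2} - 1 \right)} + 285 x^{6} \log{\left(2 x^{4} + x^{2} + 4 \right)} \sin{\left(\frac{x}{2} - 1 \right)} + 648 x^{6} - 2100 x^{5} \cos{\left(\frac{x}{2} - 1 \right)} + 460 x^{4} \log{\left(2 x^{4} + x^{2} + 4 \right)} \sin{\left(\frac{x}{2} - 1 \right)} - 540 x^{4} - 1760 x^{3} \cos{\left(\frac{x}{2} - 1 \right)} + 560 x^{2} \log{\left(2 x^{4} + x^{2} + 4 \right)} \sin{\left(\frac{x}{2} - 1 \right)} + 864 x^{2} - 320 x \cos{\left(\frac{x}{2} - 1 \right)} + 320 \log{\left(2 x^{4} + x^{2} + 4 \right)} \sin{\left(\frac{x}{2} - 1 \right)} - 1728}{108 x^{8} + 342 x^{6} + 552 x^{4} + 672 x^{2} + 384} = f(x).
F(-1) = - \frac{5 \log{\left(7 \right)} \cos{\left(\frac{3}{2} \right)}}{3} + \frac{18}{7}; F(-3) = \frac{54}{31} - \frac{5 \log{\left(175 \right)} \cos{\left(\frac{5}{2} \right)}}{3}.
Integral = F(-1) - F(-3) = \frac{5 \log{\left(175 \right)} \cos{\left(\frac{5}{2} \right)}}{3} - \frac{5 \log{\left(7 \right)} \cos{\left(\frac{3}{2} \right)}}{3} + \frac{180}{217}.

Antiderivative: F(x) = \frac{- 15 x^{2} \log{\left(2 x^{4} + x^{2} + 4 \right)} \cos{\left(\frac{x}{2} - 1 \right)} - 54 x - 20 \log{\left(2 x^{4} + x^{2} + 4 \right)} \cos{\left(\frac{x}{2} - 1 \right)}}{9 x^{2} + 12}; value = \frac{5 \log{\left(175 \right)} \cos{\left(\frac{5}{2} \right)}}{3} - \frac{5 \log{\left(7 \right)} \cos{\left(\frac{3}{2} \right)}}{3} + \frac{180}{217}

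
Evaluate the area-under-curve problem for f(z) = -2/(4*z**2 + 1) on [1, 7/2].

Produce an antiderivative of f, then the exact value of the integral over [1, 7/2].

Antiderivative: F(z) = -atan(2*z); value = -atan(7) + atan(2)

For F(z) to be correct the identity F'(z) - f(z) = 0 must hold.
F(z) = -atan(2*z) is an antiderivative of f.
Check: d/dz[-atan(2*z)] = -2/(4*z**2 + 1) = f(z).
F(7/2) = -atan(7); F(1) = -atan(2).
Integral = F(7/2) - F(1) = -atan(7) + atan(2).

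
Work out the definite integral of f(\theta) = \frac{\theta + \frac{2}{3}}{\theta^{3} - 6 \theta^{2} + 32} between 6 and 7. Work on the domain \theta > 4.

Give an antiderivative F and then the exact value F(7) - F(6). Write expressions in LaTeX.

The denominator factors as 3 \left(\theta - 4\right)^{2} \left(\theta + 2\right); partial fractions split f into directly integrable pieces: - \frac{1}{27 \left(\theta + 2\right)} + \frac{1}{27 \left(\theta - 4\right)} + \frac{7}{9 \left(\theta - 4\right)^{2}}.
F(\theta) = \frac{\log{\left(\theta - 4 \right)}}{27} - \frac{\log{\left(\theta + 2 \right)}}{27} - \frac{7}{9 \theta - 36} is an antiderivative of f.
Check: d/d\theta[\frac{\log{\left(\theta - 4 \right)}}{27} - \frac{\log{\left(\theta + 2 \right)}}{27} - \frac{7}{9 \theta - 36}] = \frac{3 \theta + 2}{3 \theta^{3} - 18 \theta^{2} + 96}, which equals f(\theta).
F(7) = - \frac{7}{27} - \frac{\log{\left(9 \right)}}{27} + \frac{\log{\left(3 \right)}}{27}; F(6) = - \frac{7}{18} - \frac{\log{\left(8 \right)}}{27} + \frac{\log{\left(2 \right)}}{27}.
Integral = F(7) - F(6) = - \frac{\log{\left(9 \right)}}{27} - \frac{\log{\left(2 \right)}}{27} + \frac{\log{\left(3 \right)}}{27} + \frac{\log{\left(8 \right)}}{27} + \frac{7}{54}.

Antiderivative: F(\theta) = \frac{\log{\left(\theta - 4 \right)}}{27} - \frac{\log{\left(\theta + 2 \right)}}{27} - \frac{7}{9 \theta - 36}; value = - \frac{\log{\left(9 \right)}}{27} - \frac{\log{\left(2 \right)}}{27} + \frac{\log{\left(3 \right)}}{27} + \frac{\log{\left(8 \right)}}{27} + \frac{7}{54}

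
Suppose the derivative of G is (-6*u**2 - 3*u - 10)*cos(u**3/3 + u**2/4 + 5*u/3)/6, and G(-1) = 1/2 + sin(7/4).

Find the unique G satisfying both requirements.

G(u) = 1/2 - sin(u**3/3 + u**2/4 + 5*u/3)

The substitution w = u**3/3 + u**2/4 + 5*u/3 works: G'(u) is exactly (dG/dw)*(dw/du) for that inner function.
A general antiderivative is -sin(u**3/3 + u**2/4 + 5*u/3) + C.
The condition gives C = 1/2 + sin(7/4) - (sin(7/4)) = 1/2.
So G(u) = 1/2 - sin(u**3/3 + u**2/4 + 5*u/3).
Check: d/du[1/2 - sin(u**3/3 + u**2/4 + 5*u/3)] = -u**2*cos(u**3/3 + u**2/4 + 5*u/3) - u*cos(u**3/3 + u**2/4 + 5*u/3)/2 - 5*cos(u**3/3 + u**2/4 + 5*u/3)/3, which equals G'(u).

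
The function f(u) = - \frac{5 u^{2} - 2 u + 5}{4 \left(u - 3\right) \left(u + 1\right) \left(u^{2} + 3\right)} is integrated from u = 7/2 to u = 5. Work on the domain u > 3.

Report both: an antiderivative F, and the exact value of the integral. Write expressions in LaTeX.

Factor the denominator (4 \left(u - 3\right) \left(u + 1\right) \left(u^{2} + 3\right)) and decompose: f = \frac{u - 9}{24 \left(u^{2} + 3\right)} + \frac{3}{16 \left(u + 1\right)} - \frac{11}{48 \left(u - 3\right)}; each piece integrates to a log, atan, or power term.
F(u) = - \frac{11 \log{\left(u - 3 \right)}}{48} + \frac{3 \log{\left(u + 1 \right)}}{16} + \frac{\log{\left(u^{2} + 3 \right)}}{48} - \frac{\sqrt{3} \operatorname{atan}{\left(\frac{\sqrt{3} u}{3} \right)}}{8} is an antiderivative of f.
Check: d/du[- \frac{11 \log{\left(u - 3 \right)}}{48} + \frac{3 \log{\left(u + 1 \right)}}{16} + \frac{\log{\left(u^{2} + 3 \right)}}{48} - \frac{\sqrt{3} \operatorname{atan}{\left(\frac{\sqrt{3} u}{3} \right)}}{8}] = \frac{- 5 u^{2} + 2 u - 5}{4 u^{4} - 8 u^{3} - 24 u - 36}, which equals f(u).
F(5) = - \frac{\sqrt{3} \operatorname{atan}{\left(\frac{5 \sqrt{3}}{3} \right)}}{8} - \frac{11 \log{\left(2 \right)}}{48} + \frac{\log{\left(28 \right)}}{48} + \frac{3 \log{\left(6 \right)}}{16}; F(7/2) = - \frac{\sqrt{3} \operatorname{atan}{\left(\frac{7 \sqrt{3}}{6} \right)}}{8} + \frac{\log{\left(\frac{61}{4} \right)}}{48} + \frac{11 \log{\left(2 \right)}}{48} + \frac{3 \log{\left(\frac{9}{2} \right)}}{16}.
Integral = F(5) - F(7/2) = - \frac{11 \log{\left(2 \right)}}{24} - \frac{3 \log{\left(\frac{9}{2} \right)}}{16} - \frac{\sqrt{3} \operatorname{atan}{\left(\frac{5 \sqrt{3}}{3} \right)}}{8} - \frac{\log{\left(\frac{61}{4} \right)}}{48} + \frac{\log{\left(28 \right)}}{48} + \frac{\sqrt{3} \operatorname{atan}{\left(\frac{7 \sqrt{3}}{6} \right)}}{8} + \frac{3 \log{\left(6 \right)}}{16}.

Antiderivative: F(u) = - \frac{11 \log{\left(u - 3 \right)}}{48} + \frac{3 \log{\left(u + 1 \right)}}{16} + \frac{\log{\left(u^{2} + 3 \right)}}{48} - \frac{\sqrt{3} \operatorname{atan}{\left(\frac{\sqrt{3} u}{3} \right)}}{8}; value = - \frac{11 \log{\left(2 \right)}}{24} - \frac{3 \log{\left(\frac{9}{2} \right)}}{16} - \frac{\sqrt{3} \operatorname{atan}{\left(\frac{5 \sqrt{3}}{3} \right)}}{8} - \frac{\log{\left(\frac{61}{4} \right)}}{48} + \frac{\log{\left(28 \right)}}{48} + \frac{\sqrt{3} \operatorname{atan}{\left(\frac{7 \sqrt{3}}{6} \right)}}{8} + \frac{3 \log{\left(6 \right)}}{16}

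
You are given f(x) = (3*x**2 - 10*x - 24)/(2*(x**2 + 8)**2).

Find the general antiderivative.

F(x) = (5/4 - 3*x/4)/(x**2/2 + 4) + C

Recognize the product-rule pattern: f = u'v + uv' with u = 1/(x**2/2 + 4), v = 5/4 - 3*x/4, so integration by parts undoes it.
Check: d/dx[(5/4 - 3*x/4)/(x**2/2 + 4)] = (3*x**2 - 10*x - 24)/(2*x**4 + 32*x**2 + 128), which equals f(x).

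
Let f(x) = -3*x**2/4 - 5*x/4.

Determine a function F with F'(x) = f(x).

An antiderivative is F(x) = x**2*(-2*x - 5)/8.

The integrand splits into summands that can be handled one at a time.
Check: d/dx[x**2*(-2*x - 5)/8] = -3*x**2/4 - 5*x/4 = f(x).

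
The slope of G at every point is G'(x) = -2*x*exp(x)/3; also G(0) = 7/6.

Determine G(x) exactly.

G(x) = (2 - 2*x)*exp(x)/3 + 1/2

Recognize the product-rule pattern: G'(x) = u'v + uv' with u = 2/3 - 2*x/3, v = exp(x), so integration by parts undoes it.
A general antiderivative is (2 - 2*x)*exp(x)/3 + C.
The condition gives C = 7/6 - (2/3) = 1/2.
So G(x) = (2 - 2*x)*exp(x)/3 + 1/2.
Check: d/dx[(2 - 2*x)*exp(x)/3 + 1/2] = -2*x*exp(x)/3 = G'(x).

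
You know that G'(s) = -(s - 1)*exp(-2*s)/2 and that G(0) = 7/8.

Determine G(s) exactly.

G(s) = s*exp(-2*s)/4 + 1 - exp(-2*s)/8

G'(s) has the shape u'v + uv' for u = s/4 - 1/8 and v = exp(-2*s) — it is the derivative of the product u*v.
A general antiderivative is (2*s - 1)*exp(-2*s)/8 + C.
The condition gives C = 7/8 - (-1/8) = 1.
So G(s) = s*exp(-2*s)/4 + 1 - exp(-2*s)/8.
Check: d/ds[s*exp(-2*s)/4 + 1 - exp(-2*s)/8] = (1 - s)*exp(-2*s)/2, which equals G'(s).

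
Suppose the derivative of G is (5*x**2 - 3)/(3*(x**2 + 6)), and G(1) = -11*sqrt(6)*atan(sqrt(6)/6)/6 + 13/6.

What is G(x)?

A candidate passes only if d/dx[G] lands on the given G'(x) exactly.
A general antiderivative is 5*x/3 - 11*sqrt(6)*atan(sqrt(6)*x/6)/6 + C.
The condition gives C = -11*sqrt(6)*atan(sqrt(6)/6)/6 + 13/6 - (-11*sqrt(6)*atan(sqrt(6)/6)/6 + 5/3) = 1/2.
So G(x) = 5*x/3 - 11*sqrt(6)*atan(sqrt(6)*x/6)/6 + 1/2.
Check: d/dx[5*x/3 - 11*sqrt(6)*atan(sqrt(6)*x/6)/6 + 1/2] = (5*x**2 - 3)/(3*x**2 + 18), which equals G'(x).

G(x) = 5*x/3 - 11*sqrt(6)*atan(sqrt(6)*x/6)/6 + 1/2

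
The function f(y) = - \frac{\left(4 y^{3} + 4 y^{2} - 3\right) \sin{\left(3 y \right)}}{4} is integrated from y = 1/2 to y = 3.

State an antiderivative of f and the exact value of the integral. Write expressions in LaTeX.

Antiderivative: F(y) = \frac{36 y^{3} \cos{\left(3 y \right)} - 36 y^{2} \sin{\left(3 y \right)} + 36 y^{2} \cos{\left(3 y \right)} - 24 y \sin{\left(3 y \right)} - 24 y \cos{\left(3 y \right)} + 8 \sin{\left(3 y \right)} - 35 \cos{\left(3 y \right)}}{108}; value = \frac{1189 \cos{\left(9 \right)}}{108} - \frac{97 \sin{\left(9 \right)}}{27} + \frac{67 \cos{\left(\frac{3}{2} \right)}}{216} + \frac{13 \sin{\left(\frac{3}{2} \right)}}{108}

For F(y) to be correct the identity F'(y) - f(y) = 0 must hold.
F(y) = \frac{36 y^{3} \cos{\left(3 y \right)} - 36 y^{2} \sin{\left(3 y \right)} + 36 y^{2} \cos{\left(3 y \right)} - 24 y \sin{\left(3 y \right)} - 24 y \cos{\left(3 y \right)} + 8 \sin{\left(3 y \right)} - 35 \cos{\left(3 y \right)}}{108} is an antiderivative of f.
Check: d/dy[\frac{36 y^{3} \cos{\left(3 y \right)} - 36 y^{2} \sin{\left(3 y \right)} + 36 y^{2} \cos{\left(3 y \right)} - 24 y \sin{\left(3 y \right)} - 24 y \cos{\left(3 y \right)} + 8 \sin{\left(3 y \right)} - 35 \cos{\left(3 y \right)}}{108}] = - y^{3} \sin{\left(3 y \right)} - y^{2} \sin{\left(3 y \right)} + \frac{3 \sin{\left(3 y \right)}}{4}, which equals f(y).
F(3) = \frac{1189 \cos{\left(9 \right)}}{108} - \frac{97 \sin{\left(9 \right)}}{27}; F(1/2) = - \frac{13 \sin{\left(\frac{3}{2} \right)}}{108} - \frac{67 \cos{\left(\frac{3}{2} \right)}}{216}.
Integral = F(3) - F(1/2) = \frac{1189 \cos{\left(9 \right)}}{108} - \frac{97 \sin{\left(9 \right)}}{27} + \frac{67 \cos{\left(\frac{3}{2} \right)}}{216} + \frac{13 \sin{\left(\frac{3}{2} \right)}}{108}.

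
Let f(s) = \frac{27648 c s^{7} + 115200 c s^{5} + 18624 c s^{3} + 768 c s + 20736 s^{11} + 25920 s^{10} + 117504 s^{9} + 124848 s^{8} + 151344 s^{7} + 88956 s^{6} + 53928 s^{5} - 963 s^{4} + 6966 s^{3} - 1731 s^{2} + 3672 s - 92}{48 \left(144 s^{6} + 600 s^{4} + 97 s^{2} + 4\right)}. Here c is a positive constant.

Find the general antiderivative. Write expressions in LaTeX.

Differentiate the proposed F(s) back; it has to land on f(s) exactly.
Check: d/ds[\frac{1152 c s^{4} + 96 c s^{2} + 288 s^{8} + 432 s^{7} + 672 s^{6} + 504 s^{5} + 378 s^{4} + 147 s^{3} - 768 s^{2} \operatorname{atan}{\left(\frac{s}{2} \right)} + 63 s^{2} + 9 s - 64 \operatorname{atan}{\left(\frac{s}{2} \right)} - 33}{48 \left(12 s^{2} + 1\right)}] = \frac{27648 c s^{7} + 115200 c s^{5} + 18624 c s^{3} + 768 c s + 20736 s^{11} + 25920 s^{10} + 117504 s^{9} + 124848 s^{8} + 151344 s^{7} + 88956 s^{6} + 53928 s^{5} - 963 s^{4} + 6966 s^{3} - 1731 s^{2} + 3672 s - 92}{6912 s^{6} + 28800 s^{4} + 4656 s^{2} + 192}, which equals f(s).

F(s) = \frac{1152 c s^{4} + 96 c s^{2} + 288 s^{8} + 432 s^{7} + 672 s^{6} + 504 s^{5} + 378 s^{4} + 147 s^{3} - 768 s^{2} \operatorname{atan}{\left(\frac{s}{2} \right)} + 63 s^{2} + 9 s - 64 \operatorname{atan}{\left(\frac{s}{2} \right)} - 33}{48 \left(12 s^{2} + 1\right)} + C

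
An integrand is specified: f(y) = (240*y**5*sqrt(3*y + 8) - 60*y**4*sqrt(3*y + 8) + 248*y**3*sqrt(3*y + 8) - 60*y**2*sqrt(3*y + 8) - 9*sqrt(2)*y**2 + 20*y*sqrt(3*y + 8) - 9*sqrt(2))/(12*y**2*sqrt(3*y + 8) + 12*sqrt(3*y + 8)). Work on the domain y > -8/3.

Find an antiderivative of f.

Whatever form F(y) takes, F'(y) = f(y) is non-negotiable.
Check: d/dy[5*y**4 - 5*y**3/3 + y**2/3 - sqrt(3*y/2 + 4) + log(y**2 + 1)/2] = (240*y**5*sqrt(3*y + 8) - 60*y**4*sqrt(3*y + 8) + 248*y**3*sqrt(3*y + 8) - 60*y**2*sqrt(3*y + 8) - 9*sqrt(2)*y**2 + 20*y*sqrt(3*y + 8) - 9*sqrt(2))/(12*y**2*sqrt(3*y + 8) + 12*sqrt(3*y + 8)) = f(y).

An antiderivative is F(y) = 5*y**4 - 5*y**3/3 + y**2/3 - sqrt(3*y/2 + 4) + log(y**2 + 1)/2.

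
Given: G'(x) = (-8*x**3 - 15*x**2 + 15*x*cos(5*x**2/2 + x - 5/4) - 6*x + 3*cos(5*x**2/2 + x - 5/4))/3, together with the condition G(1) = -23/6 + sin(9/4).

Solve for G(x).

Differentiate the proposed G(x) back; it has to land on the given G'(x).
A general antiderivative is -2*x**4/3 - 5*x**3/3 - x**2 + sin(5*x**2/2 + x - 5/4) - 1 + C.
The condition gives C = -23/6 + sin(9/4) - (-13/3 + sin(9/4)) = 1/2.
So G(x) = -2*x**4/3 - 5*x**3/3 - x**2 + sin(5*x**2/2 + x - 5/4) - 1/2.
Check: d/dx[-2*x**4/3 - 5*x**3/3 - x**2 + sin(5*x**2/2 + x - 5/4) - 1/2] = -8*x**3/3 - 5*x**2 + 5*x*cos(5*x**2/2 + x - 5/4) - 2*x + cos(5*x**2/2 + x - 5/4), which equals G'(x).

G(x) = -2*x**4/3 - 5*x**3/3 - x**2 + sin(5*x**2/2 + x - 5/4) - 1/2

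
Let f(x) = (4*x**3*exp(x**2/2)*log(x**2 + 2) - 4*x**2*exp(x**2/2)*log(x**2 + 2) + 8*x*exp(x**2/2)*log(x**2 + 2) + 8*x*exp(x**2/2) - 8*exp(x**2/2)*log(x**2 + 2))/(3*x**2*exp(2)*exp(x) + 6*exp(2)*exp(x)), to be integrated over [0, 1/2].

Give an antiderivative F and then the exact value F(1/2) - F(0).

Recognize the product-rule pattern: f = u'v + uv' with u = 4*exp(x**2/2 - x - 2)/3, v = log(x**2 + 2), so integration by parts undoes it.
F(x) = 4*exp(-2)*exp(-x)*exp(x**2/2)*log(x**2 + 2)/3 is an antiderivative of f.
Check: d/dx[4*exp(-2)*exp(-x)*exp(x**2/2)*log(x**2 + 2)/3] = (4*x**3*exp(x**2/2)*log(x**2 + 2) - 4*x**2*exp(x**2/2)*log(x**2 + 2) + 8*x*exp(x**2/2)*log(x**2 + 2) + 8*x*exp(x**2/2) - 8*exp(x**2/2)*log(x**2 + 2))/(3*x**2*exp(2)*exp(x) + 6*exp(2)*exp(x)) = f(x).
F(1/2) = 4*exp(-19/8)*log(9/4)/3; F(0) = 4*exp(-2)*log(2)/3.
Integral = F(1/2) - F(0) = -4*exp(-2)*log(2)/3 + 4*exp(-19/8)*log(9/4)/3.

Antiderivative: F(x) = 4*exp(-2)*exp(-x)*exp(x**2/2)*log(x**2 + 2)/3; value = -4*exp(-2)*log(2)/3 + 4*exp(-19/8)*log(9/4)/3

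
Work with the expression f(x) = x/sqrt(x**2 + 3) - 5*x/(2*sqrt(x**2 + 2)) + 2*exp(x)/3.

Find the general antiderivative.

The integrand splits into summands that can be handled one at a time.
Check: d/dx[(-15*sqrt(x**2 + 2) + 6*sqrt(x**2 + 3) + 4*exp(x))/6] = (6*x*sqrt(x**2 + 2) - 15*x*sqrt(x**2 + 3) + 4*sqrt(x**2 + 2)*sqrt(x**2 + 3)*exp(x))/(6*sqrt(x**2 + 2)*sqrt(x**2 + 3)), which equals f(x).

F(x) = (-15*sqrt(x**2 + 2) + 6*sqrt(x**2 + 3) + 4*exp(x))/6 + C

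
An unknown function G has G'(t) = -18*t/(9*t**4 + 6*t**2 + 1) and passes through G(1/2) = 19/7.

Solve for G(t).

G(t) = (3*t**2 + 4)/(3*t**2 + 1)

G'(t) matches the chain-rule pattern g'(h)*h' with inner function h(t) = t**2 + 1/3; substituting u = h(t) collapses the integral.
A general antiderivative is 1/(t**2 + 1/3) + C.
The condition gives C = 19/7 - (12/7) = 1.
So G(t) = (3*t**2 + 4)/(3*t**2 + 1).
Check: d/dt[(3*t**2 + 4)/(3*t**2 + 1)] = -18*t/(9*t**4 + 6*t**2 + 1) = G'(t).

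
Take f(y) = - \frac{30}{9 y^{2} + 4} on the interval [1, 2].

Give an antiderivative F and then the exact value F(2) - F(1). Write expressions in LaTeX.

Antiderivative: F(y) = - 5 \operatorname{atan}{\left(\frac{3 y}{2} \right)}; value = - 5 \operatorname{atan}{\left(3 \right)} + 5 \operatorname{atan}{\left(\frac{3}{2} \right)}

A candidate is checked by its d/dy: the result must match f(y).
F(y) = - 5 \operatorname{atan}{\left(\frac{3 y}{2} \right)} is an antiderivative of f.
Check: d/dy[- 5 \operatorname{atan}{\left(\frac{3 y}{2} \right)}] = - \frac{30}{9 y^{2} + 4} = f(y).
F(2) = - 5 \operatorname{atan}{\left(3 \right)}; F(1) = - 5 \operatorname{atan}{\left(\frac{3}{2} \right)}.
Integral = F(2) - F(1) = - 5 \operatorname{atan}{\left(3 \right)} + 5 \operatorname{atan}{\left(\frac{3}{2} \right)}.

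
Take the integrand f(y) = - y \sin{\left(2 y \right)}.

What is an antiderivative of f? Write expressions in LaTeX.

An antiderivative is F(y) = \frac{2 y \cos{\left(2 y \right)} - \sin{\left(2 y \right)}}{4}.

Recover f(y) by differentiating a candidate F(y); any mismatch rules it out.
Check: d/dy[\frac{2 y \cos{\left(2 y \right)} - \sin{\left(2 y \right)}}{4}] = - y \sin{\left(2 y \right)} = f(y).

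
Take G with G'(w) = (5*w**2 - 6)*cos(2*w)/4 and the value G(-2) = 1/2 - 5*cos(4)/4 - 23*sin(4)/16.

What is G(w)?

G(w) = 5*w**2*sin(2*w)/8 + 5*w*cos(2*w)/8 - 17*sin(2*w)/16 + 1/2

Since d/dw undoes antidifferentiation here, G(w) must give back the stated G'(w).
A general antiderivative is 5*w**2*sin(2*w)/8 + 5*w*cos(2*w)/8 - 17*sin(2*w)/16 + C.
The condition gives C = 1/2 - 5*cos(4)/4 - 23*sin(4)/16 - (-5*cos(4)/4 - 23*sin(4)/16) = 1/2.
So G(w) = 5*w**2*sin(2*w)/8 + 5*w*cos(2*w)/8 - 17*sin(2*w)/16 + 1/2.
Check: d/dw[5*w**2*sin(2*w)/8 + 5*w*cos(2*w)/8 - 17*sin(2*w)/16 + 1/2] = 5*w**2*cos(2*w)/4 - 3*cos(2*w)/2, which equals G'(w).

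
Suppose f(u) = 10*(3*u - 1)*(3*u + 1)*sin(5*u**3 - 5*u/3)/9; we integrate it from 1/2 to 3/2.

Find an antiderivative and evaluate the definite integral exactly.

Antiderivative: F(u) = -2*cos(5*u**3 - 5*u/3)/3; value = -2*cos(115/8)/3 + 2*cos(5/24)/3

f matches the chain-rule pattern g'(h)*h' with inner function h(u) = 5*u**3 - 5*u/3; substituting w = h(u) collapses the integral.
F(u) = -2*cos(5*u**3 - 5*u/3)/3 is an antiderivative of f.
Check: d/du[-2*cos(5*u**3 - 5*u/3)/3] = 10*u**2*sin(5*u**3 - 5*u/3) - 10*sin(5*u**3 - 5*u/3)/9, which equals f(u).
F(3/2) = -2*cos(115/8)/3; F(1/2) = -2*cos(5/24)/3.
Integral = F(3/2) - F(1/2) = -2*cos(115/8)/3 + 2*cos(5/24)/3.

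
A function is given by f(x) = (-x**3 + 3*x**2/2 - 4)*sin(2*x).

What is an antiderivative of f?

Recover f(x) by differentiating a candidate F(x); any mismatch rules it out.
Check: d/dx[x**3*cos(2*x)/2 - 3*x**2*sin(2*x)/4 - 3*x**2*cos(2*x)/4 + 3*x*sin(2*x)/4 - 3*x*cos(2*x)/4 + 3*sin(2*x)/8 + 19*cos(2*x)/8] = -x**3*sin(2*x) + 3*x**2*sin(2*x)/2 - 4*sin(2*x), which equals f(x).

An antiderivative is F(x) = x**3*cos(2*x)/2 - 3*x**2*sin(2*x)/4 - 3*x**2*cos(2*x)/4 + 3*x*sin(2*x)/4 - 3*x*cos(2*x)/4 + 3*sin(2*x)/8 + 19*cos(2*x)/8.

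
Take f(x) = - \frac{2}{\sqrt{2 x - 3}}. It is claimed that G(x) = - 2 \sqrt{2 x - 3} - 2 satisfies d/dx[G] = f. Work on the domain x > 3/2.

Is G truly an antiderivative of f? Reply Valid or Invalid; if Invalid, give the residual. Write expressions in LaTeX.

d/dx[G] = - \frac{2}{\sqrt{2 x - 3}}
This equals f(x) exactly, so the claim holds.

Valid - differentiating G returns exactly f.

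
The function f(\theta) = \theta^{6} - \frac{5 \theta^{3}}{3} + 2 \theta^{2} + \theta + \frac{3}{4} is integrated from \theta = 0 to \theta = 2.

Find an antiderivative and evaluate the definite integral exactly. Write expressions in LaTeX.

Integrate term by term and add the pieces.
F(\theta) = \frac{\theta \left(12 \theta^{6} - 35 \theta^{3} + 56 \theta^{2} + 42 \theta + 63\right)}{84} is an antiderivative of f.
Check: d/d\theta[\frac{\theta \left(12 \theta^{6} - 35 \theta^{3} + 56 \theta^{2} + 42 \theta + 63\right)}{84}] = \theta^{6} - \frac{5 \theta^{3}}{3} + 2 \theta^{2} + \theta + \frac{3}{4} = f(\theta).
F(2) = \frac{859}{42}; F(0) = 0.
Integral = F(2) - F(0) = \frac{859}{42}.

Antiderivative: F(\theta) = \frac{\theta \left(12 \theta^{6} - 35 \theta^{3} + 56 \theta^{2} + 42 \theta + 63\right)}{84}; value = \frac{859}{42}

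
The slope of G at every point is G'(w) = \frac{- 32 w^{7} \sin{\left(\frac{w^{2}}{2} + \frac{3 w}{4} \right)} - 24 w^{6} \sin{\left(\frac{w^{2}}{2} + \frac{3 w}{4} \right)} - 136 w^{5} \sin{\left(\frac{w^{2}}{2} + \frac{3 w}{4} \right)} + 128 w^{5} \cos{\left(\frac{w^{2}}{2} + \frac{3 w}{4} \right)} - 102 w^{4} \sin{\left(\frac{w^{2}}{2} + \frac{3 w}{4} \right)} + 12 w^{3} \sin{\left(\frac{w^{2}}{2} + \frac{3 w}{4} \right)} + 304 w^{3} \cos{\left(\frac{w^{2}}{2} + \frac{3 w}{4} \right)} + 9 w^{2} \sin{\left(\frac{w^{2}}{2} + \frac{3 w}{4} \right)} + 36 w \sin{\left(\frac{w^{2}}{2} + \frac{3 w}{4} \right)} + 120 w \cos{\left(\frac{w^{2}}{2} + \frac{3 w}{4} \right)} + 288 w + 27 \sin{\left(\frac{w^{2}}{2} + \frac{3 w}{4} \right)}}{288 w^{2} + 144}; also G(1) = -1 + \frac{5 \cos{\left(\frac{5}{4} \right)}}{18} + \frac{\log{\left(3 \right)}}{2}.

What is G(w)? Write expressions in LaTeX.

For G(w) to be correct, d/dw[G] must agree with the stated G'(w) identically.
A general antiderivative is \frac{\left(\frac{w^{4}}{3} + \frac{5 w^{2}}{4} - \frac{3}{4}\right) \cos{\left(\frac{w^{2}}{2} + \frac{3 w}{4} \right)}}{3} + \frac{\log{\left(2 w^{2} + 1 \right)}}{2} + C.
The condition gives C = -1 + \frac{5 \cos{\left(\frac{5}{4} \right)}}{18} + \frac{\log{\left(3 \right)}}{2} - (\frac{5 \cos{\left(\frac{5}{4} \right)}}{18} + \frac{\log{\left(3 \right)}}{2}) = -1.
So G(w) = \frac{w^{4} \cos{\left(\frac{w^{2}}{2} + \frac{3 w}{4} \right)}}{9} + \frac{5 w^{2} \cos{\left(\frac{w^{2}}{2} + \frac{3 w}{4} \right)}}{12} + \frac{\log{\left(2 w^{2} + 1 \right)}}{2} - \frac{\cos{\left(\frac{w^{2}}{2} + \frac{3 w}{4} \right)}}{4} - 1.
Check: d/dw[\frac{w^{4} \cos{\left(\frac{w^{2}}{2} + \frac{3 w}{4} \right)}}{9} + \frac{5 w^{2} \cos{\left(\frac{w^{2}}{2} + \frac{3 w}{4} \right)}}{12} + \frac{\log{\left(2 w^{2} + 1 \right)}}{2} - \frac{\cos{\left(\frac{w^{2}}{2} + \frac{3 w}{4} \right)}}{4} - 1] = \frac{- 32 w^{7} \sin{\left(\frac{w^{2}}{2} + \frac{3 w}{4} \right)} - 24 w^{6} \sin{\left(\frac{w^{2}}{2} + \frac{3 w}{4} \right)} - 136 w^{5} \sin{\left(\frac{w^{2}}{2} + \frac{3 w}{4} \right)} + 128 w^{5} \cos{\left(\frac{w^{2}}{2} + \frac{3 w}{4} \right)} - 102 w^{4} \sin{\left(\frac{w^{2}}{2} + \frac{3 w}{4} \right)} + 12 w^{3} \sin{\left(\frac{w^{2}}{2} + \frac{3 w}{4} \right)} + 304 w^{3} \cos{\left(\frac{w^{2}}{2} + \frac{3 w}{4} \right)} + 9 w^{2} \sin{\left(\frac{w^{2}}{2} + \frac{3 w}{4} \right)} + 36 w \sin{\left(\frac{w^{2}}{2} + \frac{3 w}{4} \right)} + 120 w \cos{\left(\frac{w^{2}}{2} + \frac{3 w}{4} \right)} + 288 w + 27 \sin{\left(\frac{w^{2}}{2} + \frac{3 w}{4} \right)}}{288 w^{2} + 144} = G'(w).

G(w) = \frac{w^{4} \cos{\left(\frac{w^{2}}{2} + \frac{3 w}{4} \right)}}{9} + \frac{5 w^{2} \cos{\left(\frac{w^{2}}{2} + \frac{3 w}{4} \right)}}{12} + \frac{\log{\left(2 w^{2} + 1 \right)}}{2} - \frac{\cos{\left(\frac{w^{2}}{2} + \frac{3 w}{4} \right)}}{4} - 1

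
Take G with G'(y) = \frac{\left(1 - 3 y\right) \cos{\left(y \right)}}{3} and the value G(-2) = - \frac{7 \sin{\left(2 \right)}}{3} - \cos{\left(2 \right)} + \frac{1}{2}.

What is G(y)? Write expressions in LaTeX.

G(y) = - \frac{6 y \sin{\left(y \right)} - 2 \sin{\left(y \right)} + 6 \cos{\left(y \right)} - 3}{6}

Recover the given G'(y) by differentiating a candidate G(y); any mismatch rules it out.
A general antiderivative is - y \sin{\left(y \right)} + \frac{\sin{\left(y \right)}}{3} - \cos{\left(y \right)} + C.
The condition gives C = - \frac{7 \sin{\left(2 \right)}}{3} - \cos{\left(2 \right)} + \frac{1}{2} - (- \frac{7 \sin{\left(2 \right)}}{3} - \cos{\left(2 \right)}) = \frac{1}{2}.
So G(y) = - \frac{6 y \sin{\left(y \right)} - 2 \sin{\left(y \right)} + 6 \cos{\left(y \right)} - 3}{6}.
Check: d/dy[- \frac{6 y \sin{\left(y \right)} - 2 \sin{\left(y \right)} + 6 \cos{\left(y \right)} - 3}{6}] = - y \cos{\left(y \right)} + \frac{\cos{\left(y \right)}}{3}, which equals G'(y).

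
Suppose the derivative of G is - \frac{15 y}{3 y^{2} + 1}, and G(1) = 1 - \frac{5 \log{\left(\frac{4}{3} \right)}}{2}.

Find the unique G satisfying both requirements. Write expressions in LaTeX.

G(y) = 1 - \frac{5 \log{\left(y^{2} + \frac{1}{3} \right)}}{2}

G'(y) matches the chain-rule pattern g'(h)*h' with inner function h(y) = y^{2} + \frac{1}{3}; substituting u = h(y) collapses the integral.
A general antiderivative is - \frac{5 \log{\left(y^{2} + \frac{1}{3} \right)}}{2} + C.
The condition gives C = 1 - \frac{5 \log{\left(\frac{4}{3} \right)}}{2} - (- \frac{5 \log{\left(\frac{4}{3} \right)}}{2}) = 1.
So G(y) = 1 - \frac{5 \log{\left(y^{2} + \frac{1}{3} \right)}}{2}.
Check: d/dy[1 - \frac{5 \log{\left(y^{2} + \frac{1}{3} \right)}}{2}] = - \frac{15 y}{3 y^{2} + 1} = G'(y).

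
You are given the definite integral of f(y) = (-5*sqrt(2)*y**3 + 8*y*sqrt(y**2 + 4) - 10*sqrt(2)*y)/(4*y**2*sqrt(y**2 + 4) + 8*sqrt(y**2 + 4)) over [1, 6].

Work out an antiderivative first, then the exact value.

Antiderivative: F(y) = sqrt(2)*(-5*sqrt(y**2 + 4) + 2*sqrt(2)*log(y**2 + 2))/4; value = -5*sqrt(5) - log(3) + log(38) + 5*sqrt(10)/4

Since d/dy undoes antidifferentiation here, F'(y) = f(y) is required of F(y).
F(y) = sqrt(2)*(-5*sqrt(y**2 + 4) + 2*sqrt(2)*log(y**2 + 2))/4 is an antiderivative of f.
Check: d/dy[sqrt(2)*(-5*sqrt(y**2 + 4) + 2*sqrt(2)*log(y**2 + 2))/4] = (-5*sqrt(2)*y**3 + 8*y*sqrt(y**2 + 4) - 10*sqrt(2)*y)/(4*y**2*sqrt(y**2 + 4) + 8*sqrt(y**2 + 4)) = f(y).
F(6) = -5*sqrt(5) + log(38); F(1) = -5*sqrt(10)/4 + log(3).
Integral = F(6) - F(1) = -5*sqrt(5) - log(3) + log(38) + 5*sqrt(10)/4.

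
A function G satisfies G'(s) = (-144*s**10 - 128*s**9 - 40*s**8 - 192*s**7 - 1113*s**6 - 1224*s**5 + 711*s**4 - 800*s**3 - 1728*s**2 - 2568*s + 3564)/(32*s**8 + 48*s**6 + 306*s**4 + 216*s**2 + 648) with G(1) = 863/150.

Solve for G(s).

A first test for any G(s): its s-derivative must equal the given G'(s).
A general antiderivative is -3*s**3/2 - 2*s**2 + 11*s/2 + 10/3 - 1/(3*(2*s**4/3 + s**2/2 + 3)) + C.
The condition gives C = 863/150 - (394/75) = 1/2.
So G(s) = -3*s**3/2 - 2*s**2 + 11*s/2 + 23/6 - 1/(2*s**4 + 3*s**2/2 + 9).
Check: d/ds[-3*s**3/2 - 2*s**2 + 11*s/2 + 23/6 - 1/(2*s**4 + 3*s**2/2 + 9)] = (-144*s**10 - 128*s**9 - 40*s**8 - 192*s**7 - 1113*s**6 - 1224*s**5 + 711*s**4 - 800*s**3 - 1728*s**2 - 2568*s + 3564)/(32*s**8 + 48*s**6 + 306*s**4 + 216*s**2 + 648) = G'(s).

G(s) = -3*s**3/2 - 2*s**2 + 11*s/2 + 23/6 - 1/(2*s**4 + 3*s**2/2 + 9)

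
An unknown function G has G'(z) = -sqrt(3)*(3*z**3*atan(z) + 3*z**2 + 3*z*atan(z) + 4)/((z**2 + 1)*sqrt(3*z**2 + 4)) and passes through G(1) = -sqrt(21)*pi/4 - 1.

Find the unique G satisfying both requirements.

Recognize the product-rule pattern: G'(z) = u'v + uv' with u = -3*sqrt(z**2 + 4/3), v = atan(z), so integration by parts undoes it.
A general antiderivative is -3*sqrt(z**2 + 4/3)*atan(z) + C.
The condition gives C = -sqrt(21)*pi/4 - 1 - (-sqrt(21)*pi/4) = -1.
So G(z) = -sqrt(3)*sqrt(3*z**2 + 4)*atan(z) - 1.
Check: d/dz[-sqrt(3)*sqrt(3*z**2 + 4)*atan(z) - 1] = (-3*sqrt(3)*z**3*atan(z) - 3*sqrt(3)*z**2 - 3*sqrt(3)*z*atan(z) - 4*sqrt(3))/(z**2*sqrt(3*z**2 + 4) + sqrt(3*z**2 + 4)), which equals G'(z).

G(z) = -sqrt(3)*sqrt(3*z**2 + 4)*atan(z) - 1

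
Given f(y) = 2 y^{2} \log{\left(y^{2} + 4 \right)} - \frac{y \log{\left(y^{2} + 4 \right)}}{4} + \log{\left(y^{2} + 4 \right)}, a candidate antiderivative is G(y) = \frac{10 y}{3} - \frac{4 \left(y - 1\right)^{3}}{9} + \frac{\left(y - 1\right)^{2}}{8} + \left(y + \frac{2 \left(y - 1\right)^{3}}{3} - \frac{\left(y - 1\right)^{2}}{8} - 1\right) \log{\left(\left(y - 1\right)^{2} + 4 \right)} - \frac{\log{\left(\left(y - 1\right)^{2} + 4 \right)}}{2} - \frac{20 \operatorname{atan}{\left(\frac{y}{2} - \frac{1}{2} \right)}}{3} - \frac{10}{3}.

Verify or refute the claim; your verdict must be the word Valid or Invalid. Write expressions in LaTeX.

d/dy[G] = 2 y^{2} \log{\left(y^{2} - 2 y + 5 \right)} - \frac{17 y \log{\left(y^{2} - 2 y + 5 \right)}}{4} + \frac{13 \log{\left(y^{2} - 2 y + 5 \right)}}{4}
d/dy[G] - f(y) = - 2 y^{2} \log{\left(y^{2} + 4 \right)} + 2 y^{2} \log{\left(y^{2} - 2 y + 5 \right)} + \frac{y \log{\left(y^{2} + 4 \right)}}{4} - \frac{17 y \log{\left(y^{2} - 2 y + 5 \right)}}{4} - \log{\left(y^{2} + 4 \right)} + \frac{13 \log{\left(y^{2} - 2 y + 5 \right)}}{4} != 0.

Invalid: d/dy[G] - f = - 2 y^{2} \log{\left(y^{2} + 4 \right)} + 2 y^{2} \log{\left(y^{2} - 2 y + 5 \right)} + \frac{y \log{\left(y^{2} + 4 \right)}}{4} - \frac{17 y \log{\left(y^{2} - 2 y + 5 \right)}}{4} - \log{\left(y^{2} + 4 \right)} + \frac{13 \log{\left(y^{2} - 2 y + 5 \right)}}{4}, which is not 0.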